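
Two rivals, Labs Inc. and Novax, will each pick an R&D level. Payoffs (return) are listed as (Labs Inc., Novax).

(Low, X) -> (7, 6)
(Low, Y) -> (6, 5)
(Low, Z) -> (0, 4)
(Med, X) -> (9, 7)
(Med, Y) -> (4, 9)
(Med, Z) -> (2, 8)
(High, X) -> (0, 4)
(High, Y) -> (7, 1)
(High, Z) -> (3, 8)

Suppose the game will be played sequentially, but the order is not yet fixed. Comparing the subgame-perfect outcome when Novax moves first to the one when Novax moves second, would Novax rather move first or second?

first

If Labs Inc. leads: Novax's best replies are Low→X, Med→Y, High→Z; Labs Inc.'s induced payoffs 7, 4, 3; outcome (Low, X), payoffs (7, 6).
If Novax leads: Labs Inc.'s best replies are X→Med, Y→High, Z→High; Novax's induced payoffs 7, 1, 8; outcome (High, Z), payoffs (3, 8).
Novax gets 8 moving first and 6 moving second, so Novax prefers to move first.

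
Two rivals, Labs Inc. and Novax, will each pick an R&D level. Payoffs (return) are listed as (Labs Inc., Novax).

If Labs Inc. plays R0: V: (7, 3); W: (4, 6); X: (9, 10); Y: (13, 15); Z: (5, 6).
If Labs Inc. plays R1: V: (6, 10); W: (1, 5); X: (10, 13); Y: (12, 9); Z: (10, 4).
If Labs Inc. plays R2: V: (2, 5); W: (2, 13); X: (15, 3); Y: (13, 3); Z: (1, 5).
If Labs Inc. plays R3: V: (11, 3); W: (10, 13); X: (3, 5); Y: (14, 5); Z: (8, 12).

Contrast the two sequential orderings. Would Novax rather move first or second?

second

If Labs Inc. leads: Novax's best replies are R0→Y, R1→X, R2→W, R3→W; Labs Inc.'s induced payoffs 13, 10, 2, 10; outcome (R0, Y), payoffs (13, 15).
If Novax leads: Labs Inc.'s best replies are V→R3, W→R3, X→R2, Y→R3, Z→R1; Novax's induced payoffs 3, 13, 3, 5, 4; outcome (R3, W), payoffs (10, 13).
Novax gets 13 moving first and 15 moving second, so Novax prefers to move second.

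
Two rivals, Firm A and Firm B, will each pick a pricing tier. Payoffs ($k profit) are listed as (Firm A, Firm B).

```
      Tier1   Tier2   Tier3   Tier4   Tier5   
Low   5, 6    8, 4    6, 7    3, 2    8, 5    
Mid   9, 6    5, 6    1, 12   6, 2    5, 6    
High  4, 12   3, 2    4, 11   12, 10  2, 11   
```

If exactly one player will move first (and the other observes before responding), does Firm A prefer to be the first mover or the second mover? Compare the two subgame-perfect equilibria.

If Firm A leads: Firm B's best replies are Low→Tier3, Mid→Tier3, High→Tier1; Firm A's induced payoffs 6, 1, 4; outcome (Low, Tier3), payoffs (6, 7).
If Firm B leads: Firm A's best replies are Tier1→Mid, Tier2→Low, Tier3→Low, Tier4→High, Tier5→Low; Firm B's induced payoffs 6, 4, 7, 10, 5; outcome (High, Tier4), payoffs (12, 10).
Firm A gets 6 moving first and 12 moving second, so Firm A prefers to move second.

second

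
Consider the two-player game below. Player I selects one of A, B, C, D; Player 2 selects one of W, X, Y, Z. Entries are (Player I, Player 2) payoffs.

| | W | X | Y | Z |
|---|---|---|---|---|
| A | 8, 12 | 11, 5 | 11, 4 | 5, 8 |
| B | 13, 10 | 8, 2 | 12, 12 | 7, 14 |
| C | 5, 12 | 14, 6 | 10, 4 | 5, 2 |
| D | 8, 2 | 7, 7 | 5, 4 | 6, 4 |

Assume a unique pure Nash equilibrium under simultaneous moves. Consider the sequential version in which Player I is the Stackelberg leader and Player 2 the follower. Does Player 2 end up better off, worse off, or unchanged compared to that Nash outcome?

worse off

Backward induction with Player I moving first.
- A → Player 2 plays W (best of 12, 5, 4, 8); Player I gets 8.
- B → Player 2 plays Z (best of 10, 2, 12, 14); Player I gets 7.
- C → Player 2 plays W (best of 12, 6, 4, 2); Player I gets 5.
- D → Player 2 plays X (best of 2, 7, 4, 4); Player I gets 7.
Player I's induced payoffs are 8, 7, 5, 7, so Player I commits to A. Subgame-perfect outcome: (A, W) with payoffs (8, 12).
Under simultaneous play:
Player I's best replies: W→B; X→C; Y→B; Z→B.
Player 2's best replies: A→W; B→Z; C→W; D→X.
The unique mutual best reply is (B, Z), giving (7, 14).
Player 2 earns 12 sequentially versus 14 at the Nash outcome: worse off.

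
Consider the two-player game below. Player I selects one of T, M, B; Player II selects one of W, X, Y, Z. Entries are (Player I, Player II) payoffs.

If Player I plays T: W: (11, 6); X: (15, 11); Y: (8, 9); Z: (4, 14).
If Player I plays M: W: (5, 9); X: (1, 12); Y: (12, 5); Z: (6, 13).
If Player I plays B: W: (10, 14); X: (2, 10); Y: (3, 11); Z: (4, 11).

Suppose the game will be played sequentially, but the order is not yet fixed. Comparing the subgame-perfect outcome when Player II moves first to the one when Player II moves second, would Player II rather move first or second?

If Player I leads: Player II's best replies are T→Z, M→Z, B→W; Player I's induced payoffs 4, 6, 10; outcome (B, W), payoffs (10, 14).
If Player II leads: Player I's best replies are W→T, X→T, Y→M, Z→M; Player II's induced payoffs 6, 11, 5, 13; outcome (M, Z), payoffs (6, 13).
Player II gets 13 moving first and 14 moving second, so Player II prefers to move second.

second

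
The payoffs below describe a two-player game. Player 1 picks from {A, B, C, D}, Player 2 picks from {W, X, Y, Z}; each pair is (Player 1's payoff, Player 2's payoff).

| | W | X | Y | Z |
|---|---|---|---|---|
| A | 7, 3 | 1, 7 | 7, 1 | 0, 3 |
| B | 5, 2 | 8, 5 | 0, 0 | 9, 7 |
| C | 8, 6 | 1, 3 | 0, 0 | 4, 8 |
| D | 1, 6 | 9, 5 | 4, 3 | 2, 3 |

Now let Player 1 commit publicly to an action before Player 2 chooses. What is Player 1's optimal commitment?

B

Work backward from Player 2's decision.
- A → Player 2 plays X (best of 3, 7, 1, 3); Player 1 gets 1.
- B → Player 2 plays Z (best of 2, 5, 0, 7); Player 1 gets 9.
- C → Player 2 plays Z (best of 6, 3, 0, 8); Player 1 gets 4.
- D → Player 2 plays W (best of 6, 5, 3, 3); Player 1 gets 1.
Player 1's induced payoffs are 1, 9, 4, 1, so Player 1 commits to B. Subgame-perfect outcome: (B, Z) with payoffs (9, 7).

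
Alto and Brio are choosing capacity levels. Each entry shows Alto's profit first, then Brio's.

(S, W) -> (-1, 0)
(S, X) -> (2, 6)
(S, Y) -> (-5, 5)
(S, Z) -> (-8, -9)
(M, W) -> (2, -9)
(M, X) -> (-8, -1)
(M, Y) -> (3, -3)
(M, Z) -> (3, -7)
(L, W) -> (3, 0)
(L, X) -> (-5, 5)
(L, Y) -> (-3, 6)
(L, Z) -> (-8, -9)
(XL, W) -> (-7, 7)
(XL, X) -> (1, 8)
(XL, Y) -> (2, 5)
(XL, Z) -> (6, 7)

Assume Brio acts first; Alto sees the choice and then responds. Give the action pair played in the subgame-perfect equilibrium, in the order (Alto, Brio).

Backward induction with Brio moving first.
- W: Alto compares -1, 2, 3, -7 and picks L; Brio would get 0.
- X: Alto compares 2, -8, -5, 1 and picks S; Brio would get 6.
- Y: Alto compares -5, 3, -3, 2 and picks M; Brio would get -3.
- Z: Alto compares -8, 3, -8, 6 and picks XL; Brio would get 7.
Maximizing over 0, 6, -3, 7, Brio chooses Z. Subgame-perfect outcome: (XL, Z) with payoffs (6, 7).

(XL, Z)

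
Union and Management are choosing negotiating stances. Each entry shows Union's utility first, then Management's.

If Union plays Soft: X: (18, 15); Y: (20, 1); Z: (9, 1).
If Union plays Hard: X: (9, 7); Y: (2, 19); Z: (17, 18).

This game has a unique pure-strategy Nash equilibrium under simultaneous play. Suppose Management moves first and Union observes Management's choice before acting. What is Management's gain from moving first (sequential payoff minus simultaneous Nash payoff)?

3

Backward induction with Management moving first.
- X → Union plays Soft (best of 18, 9); Management gets 15.
- Y → Union plays Soft (best of 20, 2); Management gets 1.
- Z → Union plays Hard (best of 9, 17); Management gets 18.
Among 15, 1, 18, the best is 18 at Z. Subgame-perfect outcome: (Hard, Z) with payoffs (17, 18).
For the simultaneous game, intersect best replies.
Union's best replies: X→Soft; Y→Soft; Z→Hard.
Management's best replies: Soft→X; Hard→Y.
The unique mutual best reply is (Soft, X), giving (18, 15).
Management's commitment gain: 18 − 15 = 3.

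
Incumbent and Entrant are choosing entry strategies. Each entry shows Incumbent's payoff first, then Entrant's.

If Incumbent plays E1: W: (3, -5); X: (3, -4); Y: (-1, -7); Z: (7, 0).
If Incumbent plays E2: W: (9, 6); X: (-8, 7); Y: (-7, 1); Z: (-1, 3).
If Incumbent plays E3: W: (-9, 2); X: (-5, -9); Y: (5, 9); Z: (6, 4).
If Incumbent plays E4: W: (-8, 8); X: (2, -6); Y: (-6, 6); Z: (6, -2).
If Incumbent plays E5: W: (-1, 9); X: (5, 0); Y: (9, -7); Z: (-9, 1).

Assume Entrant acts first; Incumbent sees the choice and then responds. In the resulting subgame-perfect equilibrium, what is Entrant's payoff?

6

Solve by backward induction (Entrant leads).
- W: Incumbent compares 3, 9, -9, -8, -1 and picks E2; Entrant would get 6.
- X: Incumbent compares 3, -8, -5, 2, 5 and picks E5; Entrant would get 0.
- Y: Incumbent compares -1, -7, 5, -6, 9 and picks E5; Entrant would get -7.
- Z: Incumbent compares 7, -1, 6, 6, -9 and picks E1; Entrant would get 0.
Maximizing over 6, 0, -7, 0, Entrant chooses W. Subgame-perfect outcome: (E2, W) with payoffs (9, 6).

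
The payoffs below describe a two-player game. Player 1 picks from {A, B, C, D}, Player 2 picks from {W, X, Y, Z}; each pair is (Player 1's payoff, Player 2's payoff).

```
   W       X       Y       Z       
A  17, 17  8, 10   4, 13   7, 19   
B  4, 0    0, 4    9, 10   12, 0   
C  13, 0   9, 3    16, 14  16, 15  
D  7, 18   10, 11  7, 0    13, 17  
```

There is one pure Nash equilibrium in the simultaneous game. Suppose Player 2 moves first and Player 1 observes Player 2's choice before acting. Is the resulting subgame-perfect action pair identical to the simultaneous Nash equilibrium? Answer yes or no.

no

Work backward from Player 1's decision.
- W: Player 1 compares 17, 4, 13, 7 and picks A; Player 2 would get 17.
- X: Player 1 compares 8, 0, 9, 10 and picks D; Player 2 would get 11.
- Y: Player 1 compares 4, 9, 16, 7 and picks C; Player 2 would get 14.
- Z: Player 1 compares 7, 12, 16, 13 and picks C; Player 2 would get 15.
Among 17, 11, 14, 15, the best is 17 at W. Subgame-perfect outcome: (A, W) with payoffs (17, 17).
Now find the simultaneous Nash equilibrium.
Player 1's best replies: W→A; X→D; Y→C; Z→C.
Player 2's best replies: A→Z; B→Y; C→Z; D→W.
Only (C, Z) has each player best-responding; Nash payoffs (16, 15).
Sequential outcome (A, W) differs from the Nash profile (C, Z).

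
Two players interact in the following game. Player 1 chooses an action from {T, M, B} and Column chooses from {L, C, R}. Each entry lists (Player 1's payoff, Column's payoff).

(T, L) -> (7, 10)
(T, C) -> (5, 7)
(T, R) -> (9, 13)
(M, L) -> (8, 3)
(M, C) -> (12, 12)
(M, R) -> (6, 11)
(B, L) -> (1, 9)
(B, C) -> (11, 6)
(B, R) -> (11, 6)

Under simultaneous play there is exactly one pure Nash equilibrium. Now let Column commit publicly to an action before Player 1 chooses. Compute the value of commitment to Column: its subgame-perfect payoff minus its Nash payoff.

0

Player 1 best-responds to each possible Column move:
- L: Player 1 compares 7, 8, 1 and picks M; Column would get 3.
- C: Player 1 compares 5, 12, 11 and picks M; Column would get 12.
- R: Player 1 compares 9, 6, 11 and picks B; Column would get 6.
Among 3, 12, 6, the best is 12 at C. Subgame-perfect outcome: (M, C) with payoffs (12, 12).
Now find the simultaneous Nash equilibrium.
Player 1's best replies: L→M; C→M; R→B.
Column's best replies: T→R; M→C; B→L.
Only (M, C) has each player best-responding; Nash payoffs (12, 12).
Column's commitment gain: 12 − 12 = 0.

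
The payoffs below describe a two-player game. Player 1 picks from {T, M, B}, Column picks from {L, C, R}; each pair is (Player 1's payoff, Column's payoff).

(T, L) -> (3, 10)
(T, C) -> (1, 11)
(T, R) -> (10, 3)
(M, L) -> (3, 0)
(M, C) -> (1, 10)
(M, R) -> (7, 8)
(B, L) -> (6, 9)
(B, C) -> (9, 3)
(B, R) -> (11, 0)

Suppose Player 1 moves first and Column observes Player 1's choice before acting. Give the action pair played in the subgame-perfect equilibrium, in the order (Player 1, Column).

Backward induction with Player 1 moving first.
- T: Column compares 10, 11, 3 and picks C; Player 1 would get 1.
- M: Column compares 0, 10, 8 and picks C; Player 1 would get 1.
- B: Column compares 9, 3, 0 and picks L; Player 1 would get 6.
Maximizing over 1, 1, 6, Player 1 chooses B. Subgame-perfect outcome: (B, L) with payoffs (6, 9).

(B, L)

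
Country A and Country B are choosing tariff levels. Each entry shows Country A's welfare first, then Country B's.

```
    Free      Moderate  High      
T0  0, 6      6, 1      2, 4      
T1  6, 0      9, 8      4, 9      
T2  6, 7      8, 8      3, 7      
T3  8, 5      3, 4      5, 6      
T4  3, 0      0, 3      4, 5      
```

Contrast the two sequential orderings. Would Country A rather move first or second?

If Country A leads: Country B's best replies are T0→Free, T1→High, T2→Moderate, T3→High, T4→High; Country A's induced payoffs 0, 4, 8, 5, 4; outcome (T2, Moderate), payoffs (8, 8).
If Country B leads: Country A's best replies are Free→T3, Moderate→T1, High→T3; Country B's induced payoffs 5, 8, 6; outcome (T1, Moderate), payoffs (9, 8).
Country A gets 8 moving first and 9 moving second, so Country A prefers to move second.

second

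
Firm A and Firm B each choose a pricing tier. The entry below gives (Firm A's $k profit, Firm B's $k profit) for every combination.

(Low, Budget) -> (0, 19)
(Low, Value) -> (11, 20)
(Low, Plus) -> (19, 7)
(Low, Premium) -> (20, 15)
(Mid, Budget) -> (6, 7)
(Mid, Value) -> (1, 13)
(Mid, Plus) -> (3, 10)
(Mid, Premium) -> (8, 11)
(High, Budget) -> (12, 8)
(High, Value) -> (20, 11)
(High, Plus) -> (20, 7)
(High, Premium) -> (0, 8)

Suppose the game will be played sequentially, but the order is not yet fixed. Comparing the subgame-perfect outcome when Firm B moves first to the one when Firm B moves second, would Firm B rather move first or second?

first

If Firm A leads: Firm B's best replies are Low→Value, Mid→Value, High→Value; Firm A's induced payoffs 11, 1, 20; outcome (High, Value), payoffs (20, 11).
If Firm B leads: Firm A's best replies are Budget→High, Value→High, Plus→High, Premium→Low; Firm B's induced payoffs 8, 11, 7, 15; outcome (Low, Premium), payoffs (20, 15).
Firm B gets 15 moving first and 11 moving second, so Firm B prefers to move first.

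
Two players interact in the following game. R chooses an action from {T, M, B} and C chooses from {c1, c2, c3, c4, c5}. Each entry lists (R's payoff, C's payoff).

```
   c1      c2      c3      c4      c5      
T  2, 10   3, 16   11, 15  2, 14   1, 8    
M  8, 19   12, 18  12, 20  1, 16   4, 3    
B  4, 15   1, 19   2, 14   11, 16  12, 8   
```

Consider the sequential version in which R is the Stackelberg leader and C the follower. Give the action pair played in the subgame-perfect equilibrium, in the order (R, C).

C best-responds to each possible R move:
- T: BR = c2, leader payoff 3.
- M: BR = c3, leader payoff 12.
- B: BR = c2, leader payoff 1.
Maximizing over 3, 12, 1, R chooses M. Subgame-perfect outcome: (M, c3) with payoffs (12, 20).

(M, c3)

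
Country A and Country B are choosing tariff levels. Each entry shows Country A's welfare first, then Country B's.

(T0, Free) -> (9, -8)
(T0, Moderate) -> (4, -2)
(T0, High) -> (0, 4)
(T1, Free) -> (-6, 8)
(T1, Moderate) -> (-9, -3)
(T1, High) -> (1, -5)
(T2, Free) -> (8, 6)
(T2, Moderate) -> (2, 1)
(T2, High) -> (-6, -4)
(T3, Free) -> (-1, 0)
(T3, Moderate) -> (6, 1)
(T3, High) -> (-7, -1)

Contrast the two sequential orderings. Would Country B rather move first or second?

If Country A leads: Country B's best replies are T0→High, T1→Free, T2→Free, T3→Moderate; Country A's induced payoffs 0, -6, 8, 6; outcome (T2, Free), payoffs (8, 6).
If Country B leads: Country A's best replies are Free→T0, Moderate→T3, High→T1; Country B's induced payoffs -8, 1, -5; outcome (T3, Moderate), payoffs (6, 1).
Country B gets 1 moving first and 6 moving second, so Country B prefers to move second.

second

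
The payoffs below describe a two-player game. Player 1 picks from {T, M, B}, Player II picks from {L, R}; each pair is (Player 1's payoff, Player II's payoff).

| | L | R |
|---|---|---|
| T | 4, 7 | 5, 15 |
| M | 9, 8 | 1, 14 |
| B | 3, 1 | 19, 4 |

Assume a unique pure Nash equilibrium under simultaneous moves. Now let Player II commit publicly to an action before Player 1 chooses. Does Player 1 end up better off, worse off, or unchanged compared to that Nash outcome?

Player 1 best-responds to each possible Player II move:
- L → Player 1 plays M (best of 4, 9, 3); Player II gets 8.
- R → Player 1 plays B (best of 5, 1, 19); Player II gets 4.
Player II's induced payoffs are 8, 4, so Player II commits to L. Subgame-perfect outcome: (M, L) with payoffs (9, 8).
For the simultaneous game, intersect best replies.
Player 1's best replies: L→M; R→B.
Player II's best replies: T→R; M→R; B→R.
The unique mutual best reply is (B, R), giving (19, 4).
Player 1 earns 9 sequentially versus 19 at the Nash outcome: worse off.

worse off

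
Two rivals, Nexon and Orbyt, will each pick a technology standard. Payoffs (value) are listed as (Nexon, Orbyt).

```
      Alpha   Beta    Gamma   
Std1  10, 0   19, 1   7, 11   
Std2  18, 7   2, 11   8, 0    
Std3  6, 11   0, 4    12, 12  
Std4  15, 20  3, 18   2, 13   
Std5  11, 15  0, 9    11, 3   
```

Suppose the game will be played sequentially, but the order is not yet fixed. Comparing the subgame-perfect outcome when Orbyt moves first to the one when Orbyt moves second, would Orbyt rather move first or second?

second

If Nexon leads: Orbyt's best replies are Std1→Gamma, Std2→Beta, Std3→Gamma, Std4→Alpha, Std5→Alpha; Nexon's induced payoffs 7, 2, 12, 15, 11; outcome (Std4, Alpha), payoffs (15, 20).
If Orbyt leads: Nexon's best replies are Alpha→Std2, Beta→Std1, Gamma→Std3; Orbyt's induced payoffs 7, 1, 12; outcome (Std3, Gamma), payoffs (12, 12).
Orbyt gets 12 moving first and 20 moving second, so Orbyt prefers to move second.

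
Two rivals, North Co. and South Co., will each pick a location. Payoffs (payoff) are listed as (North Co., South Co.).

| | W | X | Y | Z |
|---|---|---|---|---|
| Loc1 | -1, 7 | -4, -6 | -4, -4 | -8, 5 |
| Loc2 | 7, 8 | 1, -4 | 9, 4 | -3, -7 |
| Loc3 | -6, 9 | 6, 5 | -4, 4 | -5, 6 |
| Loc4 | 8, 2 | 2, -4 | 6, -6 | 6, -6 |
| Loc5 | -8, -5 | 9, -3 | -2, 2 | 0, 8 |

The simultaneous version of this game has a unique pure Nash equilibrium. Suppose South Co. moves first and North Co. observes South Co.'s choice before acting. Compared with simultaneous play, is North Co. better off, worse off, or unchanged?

Backward induction with South Co. moving first.
- W → North Co. plays Loc4 (best of -1, 7, -6, 8, -8); South Co. gets 2.
- X → North Co. plays Loc5 (best of -4, 1, 6, 2, 9); South Co. gets -3.
- Y → North Co. plays Loc2 (best of -4, 9, -4, 6, -2); South Co. gets 4.
- Z → North Co. plays Loc4 (best of -8, -3, -5, 6, 0); South Co. gets -6.
Among 2, -3, 4, -6, the best is 4 at Y. Subgame-perfect outcome: (Loc2, Y) with payoffs (9, 4).
Now find the simultaneous Nash equilibrium.
North Co.'s best replies: W→Loc4; X→Loc5; Y→Loc2; Z→Loc4.
South Co.'s best replies: Loc1→W; Loc2→W; Loc3→W; Loc4→W; Loc5→Z.
The unique mutual best reply is (Loc4, W), giving (8, 2).
North Co. earns 9 sequentially versus 8 at the Nash outcome: better off.

better off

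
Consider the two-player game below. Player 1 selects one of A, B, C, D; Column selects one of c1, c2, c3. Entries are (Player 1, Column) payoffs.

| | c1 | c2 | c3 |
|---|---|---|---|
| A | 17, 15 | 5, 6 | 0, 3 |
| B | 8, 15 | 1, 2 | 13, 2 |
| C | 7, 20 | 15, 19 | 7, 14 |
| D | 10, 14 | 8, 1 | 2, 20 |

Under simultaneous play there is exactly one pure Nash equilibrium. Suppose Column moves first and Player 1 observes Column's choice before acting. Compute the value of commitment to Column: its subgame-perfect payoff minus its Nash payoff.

4

Solve by backward induction (Column leads).
- c1: Player 1 compares 17, 8, 7, 10 and picks A; Column would get 15.
- c2: Player 1 compares 5, 1, 15, 8 and picks C; Column would get 19.
- c3: Player 1 compares 0, 13, 7, 2 and picks B; Column would get 2.
Among 15, 19, 2, the best is 19 at c2. Subgame-perfect outcome: (C, c2) with payoffs (15, 19).
Under simultaneous play:
Player 1's best replies: c1→A; c2→C; c3→B.
Column's best replies: A→c1; B→c1; C→c1; D→c3.
The unique mutual best reply is (A, c1), giving (17, 15).
Column's commitment gain: 19 − 15 = 4.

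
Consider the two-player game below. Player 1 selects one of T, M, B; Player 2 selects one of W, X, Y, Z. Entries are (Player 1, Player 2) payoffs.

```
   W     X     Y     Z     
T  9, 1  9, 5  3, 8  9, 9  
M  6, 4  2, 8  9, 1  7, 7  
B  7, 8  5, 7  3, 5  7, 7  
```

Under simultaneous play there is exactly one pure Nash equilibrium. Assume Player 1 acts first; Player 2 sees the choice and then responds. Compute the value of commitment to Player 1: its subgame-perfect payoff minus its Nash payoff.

Solve by backward induction (Player 1 leads).
- T → Player 2 plays Z (best of 1, 5, 8, 9); Player 1 gets 9.
- M → Player 2 plays X (best of 4, 8, 1, 7); Player 1 gets 2.
- B → Player 2 plays W (best of 8, 7, 5, 7); Player 1 gets 7.
Among 9, 2, 7, the best is 9 at T. Subgame-perfect outcome: (T, Z) with payoffs (9, 9).
Now find the simultaneous Nash equilibrium.
Player 1's best replies: W→T; X→T; Y→M; Z→T.
Player 2's best replies: T→Z; M→X; B→W.
Only (T, Z) has each player best-responding; Nash payoffs (9, 9).
Player 1's commitment gain: 9 − 9 = 0.

0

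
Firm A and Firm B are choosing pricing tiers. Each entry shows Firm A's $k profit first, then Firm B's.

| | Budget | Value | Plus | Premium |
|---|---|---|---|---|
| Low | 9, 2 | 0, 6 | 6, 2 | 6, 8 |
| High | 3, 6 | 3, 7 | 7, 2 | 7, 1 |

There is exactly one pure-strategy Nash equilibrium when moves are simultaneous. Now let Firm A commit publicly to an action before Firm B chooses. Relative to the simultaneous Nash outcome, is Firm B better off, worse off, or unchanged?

Backward induction with Firm A moving first.
- Low: BR = Premium, leader payoff 6.
- High: BR = Value, leader payoff 3.
Maximizing over 6, 3, Firm A chooses Low. Subgame-perfect outcome: (Low, Premium) with payoffs (6, 8).
For the simultaneous game, intersect best replies.
Firm A's best replies: Budget→Low; Value→High; Plus→High; Premium→High.
Firm B's best replies: Low→Premium; High→Value.
The unique mutual best reply is (High, Value), giving (3, 7).
Firm B earns 8 sequentially versus 7 at the Nash outcome: better off.

better off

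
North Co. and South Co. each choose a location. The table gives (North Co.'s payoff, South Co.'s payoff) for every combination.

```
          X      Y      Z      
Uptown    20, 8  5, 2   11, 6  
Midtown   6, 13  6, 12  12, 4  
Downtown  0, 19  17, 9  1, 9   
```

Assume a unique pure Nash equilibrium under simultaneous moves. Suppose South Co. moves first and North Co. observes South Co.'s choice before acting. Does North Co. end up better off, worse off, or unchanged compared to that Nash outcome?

worse off

Work backward from North Co.'s decision.
- X: North Co. compares 20, 6, 0 and picks Uptown; South Co. would get 8.
- Y: North Co. compares 5, 6, 17 and picks Downtown; South Co. would get 9.
- Z: North Co. compares 11, 12, 1 and picks Midtown; South Co. would get 4.
Among 8, 9, 4, the best is 9 at Y. Subgame-perfect outcome: (Downtown, Y) with payoffs (17, 9).
For the simultaneous game, intersect best replies.
North Co.'s best replies: X→Uptown; Y→Downtown; Z→Midtown.
South Co.'s best replies: Uptown→X; Midtown→X; Downtown→X.
The unique mutual best reply is (Uptown, X), giving (20, 8).
North Co. earns 17 sequentially versus 20 at the Nash outcome: worse off.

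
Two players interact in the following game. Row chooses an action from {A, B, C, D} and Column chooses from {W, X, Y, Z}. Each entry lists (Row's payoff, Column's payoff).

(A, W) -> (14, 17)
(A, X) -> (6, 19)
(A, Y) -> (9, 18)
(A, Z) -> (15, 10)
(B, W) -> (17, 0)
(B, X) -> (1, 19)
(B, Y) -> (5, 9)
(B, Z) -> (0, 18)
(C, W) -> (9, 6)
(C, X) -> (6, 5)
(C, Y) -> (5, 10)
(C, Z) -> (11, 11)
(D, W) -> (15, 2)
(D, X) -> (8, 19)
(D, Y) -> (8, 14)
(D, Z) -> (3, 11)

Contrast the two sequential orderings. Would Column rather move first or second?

first

If Row leads: Column's best replies are A→X, B→X, C→Z, D→X; Row's induced payoffs 6, 1, 11, 8; outcome (C, Z), payoffs (11, 11).
If Column leads: Row's best replies are W→B, X→D, Y→A, Z→A; Column's induced payoffs 0, 19, 18, 10; outcome (D, X), payoffs (8, 19).
Column gets 19 moving first and 11 moving second, so Column prefers to move first.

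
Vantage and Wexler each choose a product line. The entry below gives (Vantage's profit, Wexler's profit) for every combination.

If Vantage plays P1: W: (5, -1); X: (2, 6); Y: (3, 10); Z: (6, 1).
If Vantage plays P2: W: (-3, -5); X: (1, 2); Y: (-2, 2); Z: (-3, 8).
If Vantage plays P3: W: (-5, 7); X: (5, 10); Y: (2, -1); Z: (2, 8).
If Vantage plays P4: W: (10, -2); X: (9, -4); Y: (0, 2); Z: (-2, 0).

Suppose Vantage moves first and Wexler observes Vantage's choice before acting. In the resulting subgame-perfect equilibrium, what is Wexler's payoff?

Solve by backward induction (Vantage leads).
- P1: Wexler compares -1, 6, 10, 1 and picks Y; Vantage would get 3.
- P2: Wexler compares -5, 2, 2, 8 and picks Z; Vantage would get -3.
- P3: Wexler compares 7, 10, -1, 8 and picks X; Vantage would get 5.
- P4: Wexler compares -2, -4, 2, 0 and picks Y; Vantage would get 0.
Maximizing over 3, -3, 5, 0, Vantage chooses P3. Subgame-perfect outcome: (P3, X) with payoffs (5, 10).

10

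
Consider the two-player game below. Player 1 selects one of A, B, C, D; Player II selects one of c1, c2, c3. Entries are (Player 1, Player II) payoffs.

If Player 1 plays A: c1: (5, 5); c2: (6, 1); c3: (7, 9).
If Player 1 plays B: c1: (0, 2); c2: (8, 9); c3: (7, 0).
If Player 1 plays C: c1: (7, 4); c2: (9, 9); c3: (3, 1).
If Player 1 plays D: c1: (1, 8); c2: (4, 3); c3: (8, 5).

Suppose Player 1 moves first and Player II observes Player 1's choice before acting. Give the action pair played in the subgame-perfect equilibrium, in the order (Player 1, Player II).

Player II best-responds to each possible Player 1 move:
- A → Player II plays c3 (best of 5, 1, 9); Player 1 gets 7.
- B → Player II plays c2 (best of 2, 9, 0); Player 1 gets 8.
- C → Player II plays c2 (best of 4, 9, 1); Player 1 gets 9.
- D → Player II plays c1 (best of 8, 3, 5); Player 1 gets 1.
Among 7, 8, 9, 1, the best is 9 at C. Subgame-perfect outcome: (C, c2) with payoffs (9, 9).

(C, c2)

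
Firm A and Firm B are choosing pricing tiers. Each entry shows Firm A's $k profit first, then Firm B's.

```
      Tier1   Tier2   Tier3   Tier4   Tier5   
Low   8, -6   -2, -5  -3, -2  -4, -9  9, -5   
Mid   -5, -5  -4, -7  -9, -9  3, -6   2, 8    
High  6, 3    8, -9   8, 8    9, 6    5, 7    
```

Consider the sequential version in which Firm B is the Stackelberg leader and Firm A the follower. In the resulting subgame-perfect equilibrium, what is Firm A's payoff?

Work backward from Firm A's decision.
- Tier1: BR = Low, leader payoff -6.
- Tier2: BR = High, leader payoff -9.
- Tier3: BR = High, leader payoff 8.
- Tier4: BR = High, leader payoff 6.
- Tier5: BR = Low, leader payoff -5.
Maximizing over -6, -9, 8, 6, -5, Firm B chooses Tier3. Subgame-perfect outcome: (High, Tier3) with payoffs (8, 8).

8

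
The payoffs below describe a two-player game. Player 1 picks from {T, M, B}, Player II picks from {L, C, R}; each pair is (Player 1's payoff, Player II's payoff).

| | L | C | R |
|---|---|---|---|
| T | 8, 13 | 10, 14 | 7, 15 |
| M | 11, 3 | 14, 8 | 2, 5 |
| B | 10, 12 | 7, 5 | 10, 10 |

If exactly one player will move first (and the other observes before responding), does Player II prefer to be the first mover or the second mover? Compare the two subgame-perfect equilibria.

first

If Player 1 leads: Player II's best replies are T→R, M→C, B→L; Player 1's induced payoffs 7, 14, 10; outcome (M, C), payoffs (14, 8).
If Player II leads: Player 1's best replies are L→M, C→M, R→B; Player II's induced payoffs 3, 8, 10; outcome (B, R), payoffs (10, 10).
Player II gets 10 moving first and 8 moving second, so Player II prefers to move first.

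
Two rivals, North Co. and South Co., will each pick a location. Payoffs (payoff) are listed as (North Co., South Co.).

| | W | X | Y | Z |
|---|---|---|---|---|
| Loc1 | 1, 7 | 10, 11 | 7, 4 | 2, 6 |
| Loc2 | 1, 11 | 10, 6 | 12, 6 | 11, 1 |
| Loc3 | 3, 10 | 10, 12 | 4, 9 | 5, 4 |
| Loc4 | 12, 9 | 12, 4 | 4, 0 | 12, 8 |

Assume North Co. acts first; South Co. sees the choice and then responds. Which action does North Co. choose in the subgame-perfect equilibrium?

South Co. best-responds to each possible North Co. move:
- Loc1: BR = X, leader payoff 10.
- Loc2: BR = W, leader payoff 1.
- Loc3: BR = X, leader payoff 10.
- Loc4: BR = W, leader payoff 12.
Maximizing over 10, 1, 10, 12, North Co. chooses Loc4. Subgame-perfect outcome: (Loc4, W) with payoffs (12, 9).

Loc4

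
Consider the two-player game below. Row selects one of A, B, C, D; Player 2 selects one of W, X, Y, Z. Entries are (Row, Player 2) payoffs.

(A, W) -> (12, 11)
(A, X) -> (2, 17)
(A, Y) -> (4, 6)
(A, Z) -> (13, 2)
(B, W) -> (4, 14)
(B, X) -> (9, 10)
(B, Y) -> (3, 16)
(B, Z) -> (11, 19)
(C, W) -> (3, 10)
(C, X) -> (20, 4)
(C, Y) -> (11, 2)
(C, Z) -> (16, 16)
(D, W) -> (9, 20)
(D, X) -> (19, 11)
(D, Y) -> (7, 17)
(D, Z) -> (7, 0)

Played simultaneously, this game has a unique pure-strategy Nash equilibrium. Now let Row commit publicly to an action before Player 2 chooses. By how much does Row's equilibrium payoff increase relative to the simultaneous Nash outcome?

0

Backward induction with Row moving first.
- A: BR = X, leader payoff 2.
- B: BR = Z, leader payoff 11.
- C: BR = Z, leader payoff 16.
- D: BR = W, leader payoff 9.
Maximizing over 2, 11, 16, 9, Row chooses C. Subgame-perfect outcome: (C, Z) with payoffs (16, 16).
Under simultaneous play:
Row's best replies: W→A; X→C; Y→C; Z→C.
Player 2's best replies: A→X; B→Z; C→Z; D→W.
The unique mutual best reply is (C, Z), giving (16, 16).
Row's commitment gain: 16 − 16 = 0.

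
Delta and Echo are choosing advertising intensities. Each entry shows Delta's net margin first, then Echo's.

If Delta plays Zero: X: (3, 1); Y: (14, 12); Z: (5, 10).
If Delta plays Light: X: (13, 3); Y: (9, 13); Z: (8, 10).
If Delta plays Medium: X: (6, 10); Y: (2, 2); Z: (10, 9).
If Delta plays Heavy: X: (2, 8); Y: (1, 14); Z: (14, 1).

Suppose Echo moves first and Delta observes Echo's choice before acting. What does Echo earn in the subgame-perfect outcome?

12

Delta best-responds to each possible Echo move:
- X → Delta plays Light (best of 3, 13, 6, 2); Echo gets 3.
- Y → Delta plays Zero (best of 14, 9, 2, 1); Echo gets 12.
- Z → Delta plays Heavy (best of 5, 8, 10, 14); Echo gets 1.
Echo's induced payoffs are 3, 12, 1, so Echo commits to Y. Subgame-perfect outcome: (Zero, Y) with payoffs (14, 12).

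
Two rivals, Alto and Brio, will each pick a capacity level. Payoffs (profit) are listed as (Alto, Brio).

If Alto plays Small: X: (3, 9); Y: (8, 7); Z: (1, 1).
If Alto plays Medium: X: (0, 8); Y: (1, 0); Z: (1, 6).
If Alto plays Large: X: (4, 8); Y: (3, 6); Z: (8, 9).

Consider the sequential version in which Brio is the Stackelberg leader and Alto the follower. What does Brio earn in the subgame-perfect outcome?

9

Solve by backward induction (Brio leads).
- X: Alto compares 3, 0, 4 and picks Large; Brio would get 8.
- Y: Alto compares 8, 1, 3 and picks Small; Brio would get 7.
- Z: Alto compares 1, 1, 8 and picks Large; Brio would get 9.
Maximizing over 8, 7, 9, Brio chooses Z. Subgame-perfect outcome: (Large, Z) with payoffs (8, 9).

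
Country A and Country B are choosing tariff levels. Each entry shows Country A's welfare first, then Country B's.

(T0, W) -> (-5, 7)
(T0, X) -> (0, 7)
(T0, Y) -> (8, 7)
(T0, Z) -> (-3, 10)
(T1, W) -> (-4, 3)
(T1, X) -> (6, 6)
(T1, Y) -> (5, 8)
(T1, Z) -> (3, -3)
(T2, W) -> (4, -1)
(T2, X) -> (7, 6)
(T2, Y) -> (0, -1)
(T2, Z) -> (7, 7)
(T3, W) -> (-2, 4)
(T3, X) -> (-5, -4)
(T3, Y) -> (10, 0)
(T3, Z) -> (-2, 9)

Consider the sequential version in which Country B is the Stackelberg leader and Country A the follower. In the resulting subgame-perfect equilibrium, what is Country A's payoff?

7

Backward induction with Country B moving first.
- W: Country A compares -5, -4, 4, -2 and picks T2; Country B would get -1.
- X: Country A compares 0, 6, 7, -5 and picks T2; Country B would get 6.
- Y: Country A compares 8, 5, 0, 10 and picks T3; Country B would get 0.
- Z: Country A compares -3, 3, 7, -2 and picks T2; Country B would get 7.
Among -1, 6, 0, 7, the best is 7 at Z. Subgame-perfect outcome: (T2, Z) with payoffs (7, 7).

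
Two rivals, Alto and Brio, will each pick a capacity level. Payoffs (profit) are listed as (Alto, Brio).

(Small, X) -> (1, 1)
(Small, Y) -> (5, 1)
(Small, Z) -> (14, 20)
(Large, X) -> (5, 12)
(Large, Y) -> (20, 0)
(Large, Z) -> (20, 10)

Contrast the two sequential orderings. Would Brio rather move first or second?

If Alto leads: Brio's best replies are Small→Z, Large→X; Alto's induced payoffs 14, 5; outcome (Small, Z), payoffs (14, 20).
If Brio leads: Alto's best replies are X→Large, Y→Large, Z→Large; Brio's induced payoffs 12, 0, 10; outcome (Large, X), payoffs (5, 12).
Brio gets 12 moving first and 20 moving second, so Brio prefers to move second.

second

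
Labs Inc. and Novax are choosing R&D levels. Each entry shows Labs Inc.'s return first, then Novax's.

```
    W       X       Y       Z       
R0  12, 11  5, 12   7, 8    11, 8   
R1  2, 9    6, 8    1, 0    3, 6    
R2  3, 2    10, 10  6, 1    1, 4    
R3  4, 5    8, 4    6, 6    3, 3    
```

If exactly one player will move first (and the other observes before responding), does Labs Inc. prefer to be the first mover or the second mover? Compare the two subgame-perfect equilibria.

If Labs Inc. leads: Novax's best replies are R0→X, R1→W, R2→X, R3→Y; Labs Inc.'s induced payoffs 5, 2, 10, 6; outcome (R2, X), payoffs (10, 10).
If Novax leads: Labs Inc.'s best replies are W→R0, X→R2, Y→R0, Z→R0; Novax's induced payoffs 11, 10, 8, 8; outcome (R0, W), payoffs (12, 11).
Labs Inc. gets 10 moving first and 12 moving second, so Labs Inc. prefers to move second.

second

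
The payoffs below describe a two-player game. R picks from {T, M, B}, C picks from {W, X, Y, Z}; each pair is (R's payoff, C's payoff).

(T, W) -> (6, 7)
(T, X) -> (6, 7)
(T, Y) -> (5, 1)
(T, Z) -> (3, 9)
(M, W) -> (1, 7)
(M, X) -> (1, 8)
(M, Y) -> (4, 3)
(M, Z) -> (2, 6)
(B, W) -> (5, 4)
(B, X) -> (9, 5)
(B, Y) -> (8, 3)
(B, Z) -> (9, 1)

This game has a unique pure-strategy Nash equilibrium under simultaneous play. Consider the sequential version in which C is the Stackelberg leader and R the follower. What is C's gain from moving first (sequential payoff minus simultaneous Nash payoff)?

Backward induction with C moving first.
- W: BR = T, leader payoff 7.
- X: BR = B, leader payoff 5.
- Y: BR = B, leader payoff 3.
- Z: BR = B, leader payoff 1.
Among 7, 5, 3, 1, the best is 7 at W. Subgame-perfect outcome: (T, W) with payoffs (6, 7).
Now find the simultaneous Nash equilibrium.
R's best replies: W→T; X→B; Y→B; Z→B.
C's best replies: T→Z; M→X; B→X.
The unique mutual best reply is (B, X), giving (9, 5).
C's commitment gain: 7 − 5 = 2.

2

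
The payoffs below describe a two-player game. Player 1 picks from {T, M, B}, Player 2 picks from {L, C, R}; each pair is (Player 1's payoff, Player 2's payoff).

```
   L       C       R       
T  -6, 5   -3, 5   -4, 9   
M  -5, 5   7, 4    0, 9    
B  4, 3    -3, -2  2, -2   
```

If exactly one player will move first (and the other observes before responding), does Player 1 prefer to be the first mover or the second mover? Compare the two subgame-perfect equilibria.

If Player 1 leads: Player 2's best replies are T→R, M→R, B→L; Player 1's induced payoffs -4, 0, 4; outcome (B, L), payoffs (4, 3).
If Player 2 leads: Player 1's best replies are L→B, C→M, R→B; Player 2's induced payoffs 3, 4, -2; outcome (M, C), payoffs (7, 4).
Player 1 gets 4 moving first and 7 moving second, so Player 1 prefers to move second.

second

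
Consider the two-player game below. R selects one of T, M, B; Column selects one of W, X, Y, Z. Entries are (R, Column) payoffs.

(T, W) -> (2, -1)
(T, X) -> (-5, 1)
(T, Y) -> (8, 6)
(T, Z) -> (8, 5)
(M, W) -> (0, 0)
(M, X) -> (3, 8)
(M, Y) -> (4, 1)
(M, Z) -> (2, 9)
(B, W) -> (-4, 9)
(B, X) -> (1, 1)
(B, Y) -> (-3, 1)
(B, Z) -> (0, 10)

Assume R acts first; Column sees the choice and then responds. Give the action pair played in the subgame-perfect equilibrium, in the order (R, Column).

(T, Y)

Solve by backward induction (R leads).
- T: Column compares -1, 1, 6, 5 and picks Y; R would get 8.
- M: Column compares 0, 8, 1, 9 and picks Z; R would get 2.
- B: Column compares 9, 1, 1, 10 and picks Z; R would get 0.
Among 8, 2, 0, the best is 8 at T. Subgame-perfect outcome: (T, Y) with payoffs (8, 6).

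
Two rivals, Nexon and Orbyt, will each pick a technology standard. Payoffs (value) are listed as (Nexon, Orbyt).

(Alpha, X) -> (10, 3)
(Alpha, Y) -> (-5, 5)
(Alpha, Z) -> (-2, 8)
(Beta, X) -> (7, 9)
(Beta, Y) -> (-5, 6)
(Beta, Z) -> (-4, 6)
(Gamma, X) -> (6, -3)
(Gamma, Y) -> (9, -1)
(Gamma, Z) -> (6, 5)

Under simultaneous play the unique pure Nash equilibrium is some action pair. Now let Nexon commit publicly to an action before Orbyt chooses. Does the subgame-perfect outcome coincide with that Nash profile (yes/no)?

Backward induction with Nexon moving first.
- Alpha: BR = Z, leader payoff -2.
- Beta: BR = X, leader payoff 7.
- Gamma: BR = Z, leader payoff 6.
Among -2, 7, 6, the best is 7 at Beta. Subgame-perfect outcome: (Beta, X) with payoffs (7, 9).
Under simultaneous play:
Nexon's best replies: X→Alpha; Y→Gamma; Z→Gamma.
Orbyt's best replies: Alpha→Z; Beta→X; Gamma→Z.
Only (Gamma, Z) has each player best-responding; Nash payoffs (6, 5).
Sequential outcome (Beta, X) differs from the Nash profile (Gamma, Z).

no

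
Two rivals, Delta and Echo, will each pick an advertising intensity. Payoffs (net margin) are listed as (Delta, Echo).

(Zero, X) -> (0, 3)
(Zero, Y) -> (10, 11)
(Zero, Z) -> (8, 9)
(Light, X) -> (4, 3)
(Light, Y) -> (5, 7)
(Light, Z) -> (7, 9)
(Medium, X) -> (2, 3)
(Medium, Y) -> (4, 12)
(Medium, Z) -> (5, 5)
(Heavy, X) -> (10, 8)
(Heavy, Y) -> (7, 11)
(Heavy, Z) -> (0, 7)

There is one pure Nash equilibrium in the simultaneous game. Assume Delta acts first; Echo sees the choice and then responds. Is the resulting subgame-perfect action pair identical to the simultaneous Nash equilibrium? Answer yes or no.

yes

Work backward from Echo's decision.
- Zero: BR = Y, leader payoff 10.
- Light: BR = Z, leader payoff 7.
- Medium: BR = Y, leader payoff 4.
- Heavy: BR = Y, leader payoff 7.
Maximizing over 10, 7, 4, 7, Delta chooses Zero. Subgame-perfect outcome: (Zero, Y) with payoffs (10, 11).
Under simultaneous play:
Delta's best replies: X→Heavy; Y→Zero; Z→Zero.
Echo's best replies: Zero→Y; Light→Z; Medium→Y; Heavy→Y.
The unique mutual best reply is (Zero, Y), giving (10, 11).
Sequential outcome (Zero, Y) coincides with the Nash profile (Zero, Y).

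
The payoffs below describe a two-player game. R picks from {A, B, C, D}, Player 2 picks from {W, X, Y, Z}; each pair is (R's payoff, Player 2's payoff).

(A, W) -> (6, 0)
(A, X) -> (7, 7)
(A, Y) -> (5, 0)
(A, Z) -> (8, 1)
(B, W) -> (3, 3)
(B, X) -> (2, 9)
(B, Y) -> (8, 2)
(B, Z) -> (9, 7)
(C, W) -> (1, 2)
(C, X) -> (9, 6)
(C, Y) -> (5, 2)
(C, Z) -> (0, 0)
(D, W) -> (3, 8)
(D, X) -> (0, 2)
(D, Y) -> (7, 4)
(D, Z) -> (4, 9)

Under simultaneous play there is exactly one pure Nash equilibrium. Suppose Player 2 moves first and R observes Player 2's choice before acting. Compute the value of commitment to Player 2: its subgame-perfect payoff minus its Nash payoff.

R best-responds to each possible Player 2 move:
- W: BR = A, leader payoff 0.
- X: BR = C, leader payoff 6.
- Y: BR = B, leader payoff 2.
- Z: BR = B, leader payoff 7.
Among 0, 6, 2, 7, the best is 7 at Z. Subgame-perfect outcome: (B, Z) with payoffs (9, 7).
Under simultaneous play:
R's best replies: W→A; X→C; Y→B; Z→B.
Player 2's best replies: A→X; B→X; C→X; D→Z.
Only (C, X) has each player best-responding; Nash payoffs (9, 6).
Player 2's commitment gain: 7 − 6 = 1.

1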